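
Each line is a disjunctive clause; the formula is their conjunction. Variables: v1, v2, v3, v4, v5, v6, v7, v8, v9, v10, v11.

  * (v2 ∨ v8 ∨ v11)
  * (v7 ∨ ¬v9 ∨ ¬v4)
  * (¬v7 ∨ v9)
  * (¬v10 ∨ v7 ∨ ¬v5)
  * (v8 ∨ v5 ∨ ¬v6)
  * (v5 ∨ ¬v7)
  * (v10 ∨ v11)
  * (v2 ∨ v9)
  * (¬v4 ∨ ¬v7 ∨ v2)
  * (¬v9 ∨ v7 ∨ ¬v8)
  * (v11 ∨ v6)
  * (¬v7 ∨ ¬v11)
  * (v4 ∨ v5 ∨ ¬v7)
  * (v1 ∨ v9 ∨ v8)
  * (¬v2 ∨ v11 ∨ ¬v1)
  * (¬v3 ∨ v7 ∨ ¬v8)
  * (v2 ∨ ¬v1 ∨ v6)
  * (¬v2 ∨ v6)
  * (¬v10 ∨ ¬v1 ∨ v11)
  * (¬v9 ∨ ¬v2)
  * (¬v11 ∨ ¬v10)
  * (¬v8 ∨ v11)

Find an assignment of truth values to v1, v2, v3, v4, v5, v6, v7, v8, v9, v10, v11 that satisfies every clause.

v1 = False, v2 = False, v3 = False, v4 = False, v5 = True, v6 = True, v7 = False, v8 = False, v9 = True, v10 = False, v11 = True

Pure literal: v3 appears only negated; assign v3 = False.
Branch on v1: take v1 = False.
The remaining clauses are satisfied by v2 = False, v4 = False, v5 = True, v6 = True, v7 = False, v8 = False, v9 = True, v10 = False, v11 = True.
Every clause has at least one true literal under this assignment.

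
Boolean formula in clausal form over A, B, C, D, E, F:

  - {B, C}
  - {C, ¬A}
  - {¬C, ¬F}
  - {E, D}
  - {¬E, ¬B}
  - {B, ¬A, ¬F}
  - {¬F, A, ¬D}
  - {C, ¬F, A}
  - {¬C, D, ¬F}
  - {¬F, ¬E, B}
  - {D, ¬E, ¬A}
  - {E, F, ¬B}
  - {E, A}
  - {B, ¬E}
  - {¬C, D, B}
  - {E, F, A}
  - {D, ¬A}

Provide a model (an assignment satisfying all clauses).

A=True, B=False, C=True, D=True, E=False, F=False

Try A = True.
  then C is forced to True.
  then F is forced to False.
  then D is forced to True.
Try B = False.
  then E is forced to False.
Check each clause:
  1. {C, B} — C is true.
  2. {C, ¬A} — C is true.
  3. {¬F, ¬C} — ¬F is true.
  4. {E, D} — D is true.
  5. {¬E, ¬B} — ¬E is true.
  6. {¬A, B, ¬F} — ¬F is true.
  7. {¬D, ¬F, A} — A is true.
  8. {C, A, ¬F} — A is true.
  9. {¬C, D, ¬F} — ¬F is true.
  10. {¬E, B, ¬F} — ¬F is true.
  11. {¬E, D, ¬A} — ¬E is true.
  12. {F, ¬B, E} — ¬B is true.
  13. {E, A} — A is true.
  14. {B, ¬E} — ¬E is true.
  15. {¬C, B, D} — D is true.
  16. {E, A, F} — A is true.
  17. {D, ¬A} — D is true.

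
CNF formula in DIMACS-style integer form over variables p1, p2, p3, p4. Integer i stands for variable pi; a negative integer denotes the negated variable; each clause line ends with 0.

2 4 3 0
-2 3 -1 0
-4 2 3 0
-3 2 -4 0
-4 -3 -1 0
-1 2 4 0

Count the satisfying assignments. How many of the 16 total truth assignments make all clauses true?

6

The models are:
  p1=0 p2=0 p3=1 p4=0
  p1=0 p2=1 p3=0 p4=0
  p1=0 p2=1 p3=0 p4=1
  p1=0 p2=1 p3=1 p4=0
  p1=0 p2=1 p3=1 p4=1
  p1=1 p2=1 p3=1 p4=0
That's 6 in total.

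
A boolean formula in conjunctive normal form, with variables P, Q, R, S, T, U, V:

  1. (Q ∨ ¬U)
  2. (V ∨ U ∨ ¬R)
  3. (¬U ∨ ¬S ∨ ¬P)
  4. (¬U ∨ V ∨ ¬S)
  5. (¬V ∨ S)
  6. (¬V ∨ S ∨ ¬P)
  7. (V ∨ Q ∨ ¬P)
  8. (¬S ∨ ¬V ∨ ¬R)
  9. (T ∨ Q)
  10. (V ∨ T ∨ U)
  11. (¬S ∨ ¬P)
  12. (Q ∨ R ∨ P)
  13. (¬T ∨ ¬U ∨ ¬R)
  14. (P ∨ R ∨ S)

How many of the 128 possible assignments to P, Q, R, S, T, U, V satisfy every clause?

Case analysis on S and V:
  S=1, V=1: remaining (P,Q,R,T,U) ∈ {(0,1,0,0,0); (0,1,0,0,1); (0,1,0,1,0); (0,1,0,1,1)} — 4.
  S=1, V=0: remaining (P,Q,R,T,U) ∈ {(0,1,0,1,0)} — 1.
  S=0, V=1: a clause becomes empty — 0.
  S=0, V=0: 5 of the 32 assignments to (P,Q,R,T,U) work.
Total: 4 + 1 + 0 + 5 = 10.

10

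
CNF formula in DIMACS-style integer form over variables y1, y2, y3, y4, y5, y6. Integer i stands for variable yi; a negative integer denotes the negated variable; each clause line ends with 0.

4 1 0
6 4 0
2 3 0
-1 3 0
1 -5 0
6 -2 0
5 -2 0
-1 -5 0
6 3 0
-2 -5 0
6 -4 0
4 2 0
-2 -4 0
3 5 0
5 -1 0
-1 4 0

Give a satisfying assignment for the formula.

y1=F, y2=F, y3=T, y4=T, y5=F, y6=T

Pure literal: y3 appears only positively; assign y3 = True.
y6 occurs only positively in the remaining clauses — set y6 = True.
Set y1 = False and propagate.
  then y4 is forced to True.
  then y5 is forced to False.
  then y2 is forced to False.
Check each clause:
  1. (y1 || y4) — y4 is true.
  2. (y6 || y4) — y4 is true.
  3. (y2 || y3) — y3 is true.
  4. (y3 || !y1) — y3 is true.
  5. (!y5 || y1) — !y5 is true.
  6. (y6 || !y2) — !y2 is true.
  7. (!y2 || y5) — !y2 is true.
  8. (!y5 || !y1) — !y5 is true.
  9. (y6 || y3) — y3 is true.
  10. (!y5 || !y2) — !y5 is true.
  11. (y6 || !y4) — y6 is true.
  12. (y4 || y2) — y4 is true.
  13. (!y2 || !y4) — !y2 is true.
  14. (y3 || y5) — y3 is true.
  15. (!y1 || y5) — !y1 is true.
  16. (!y1 || y4) — y4 is true.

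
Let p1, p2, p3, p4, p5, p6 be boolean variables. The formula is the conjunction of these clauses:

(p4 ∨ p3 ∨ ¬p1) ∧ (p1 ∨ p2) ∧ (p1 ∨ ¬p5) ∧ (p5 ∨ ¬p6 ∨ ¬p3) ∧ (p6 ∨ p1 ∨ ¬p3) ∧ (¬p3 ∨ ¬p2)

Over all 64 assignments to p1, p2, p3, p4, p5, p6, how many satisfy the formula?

Case analysis on p1 and p3:
  p1=1, p3=1: p4 free; 3 ways for (p2,p5,p6) × 2^1 = 6.
  p1=1, p3=0: forces p4=1; p2, p5, p6 free → 2^3 = 8.
  p1=0, p3=1: a clause becomes empty — 0.
  p1=0, p3=0: remaining (p2,p4,p5,p6) ∈ {(1,0,0,0); (1,0,0,1); (1,1,0,0); (1,1,0,1)} — 4.
Total: 6 + 8 + 0 + 4 = 18.

18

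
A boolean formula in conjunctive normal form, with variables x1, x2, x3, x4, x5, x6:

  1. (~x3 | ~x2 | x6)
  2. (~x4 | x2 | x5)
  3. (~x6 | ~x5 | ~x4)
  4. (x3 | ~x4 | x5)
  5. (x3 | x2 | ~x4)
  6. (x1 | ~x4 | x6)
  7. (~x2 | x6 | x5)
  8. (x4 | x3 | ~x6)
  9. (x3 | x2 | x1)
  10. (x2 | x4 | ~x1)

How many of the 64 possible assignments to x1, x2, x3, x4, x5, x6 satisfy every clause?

Split on x4, then x2.
  x4=1, x2=1: remaining (x1,x3,x5,x6) ∈ {(0,1,0,1); (1,0,1,0); (1,1,0,1)} — 3.
  x4=1, x2=0: remaining (x1,x3,x5,x6) ∈ {(1,1,1,0)} — 1.
  x4=0, x2=1: x1 free; 3 ways for (x3,x5,x6) × 2^1 = 6.
  x4=0, x2=0: remaining (x1,x3,x5,x6) ∈ {(0,1,0,0); (0,1,0,1); (0,1,1,0); (0,1,1,1)} — 4.
Total: 3 + 1 + 6 + 4 = 14.

14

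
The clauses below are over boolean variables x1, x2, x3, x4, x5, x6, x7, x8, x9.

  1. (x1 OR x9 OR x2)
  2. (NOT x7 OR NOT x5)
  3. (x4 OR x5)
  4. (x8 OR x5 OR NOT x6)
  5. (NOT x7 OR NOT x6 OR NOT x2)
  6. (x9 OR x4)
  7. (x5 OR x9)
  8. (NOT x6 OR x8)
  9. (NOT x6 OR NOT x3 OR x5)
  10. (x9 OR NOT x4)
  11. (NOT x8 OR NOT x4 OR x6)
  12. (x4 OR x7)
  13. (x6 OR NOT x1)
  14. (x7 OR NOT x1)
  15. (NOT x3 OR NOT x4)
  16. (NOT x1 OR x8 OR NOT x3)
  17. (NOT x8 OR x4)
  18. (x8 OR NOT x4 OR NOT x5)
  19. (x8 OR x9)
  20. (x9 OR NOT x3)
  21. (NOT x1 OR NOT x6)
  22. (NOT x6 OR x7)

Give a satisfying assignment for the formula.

Pure literal: x3 appears only negated; assign x3 = False.
x9 occurs only positively in the remaining clauses — set x9 = True.
Try x1 = False.
Try x2 = False.
Set x4 = True and propagate.
For the remaining variables, x5 = False, x6 = False, x7 = True, x8 = False works.
Check each clause:
  1. (x1 OR x9 OR x2) — x9 is true.
  2. (NOT x7 OR NOT x5) — NOT x5 is true.
  3. (x4 OR x5) — x4 is true.
  4. (NOT x6 OR x5 OR x8) — NOT x6 is true.
  5. (NOT x7 OR NOT x6 OR NOT x2) — NOT x6 is true.
  6. (x9 OR x4) — x9 is true.
  7. (x9 OR x5) — x9 is true.
  8. (x8 OR NOT x6) — NOT x6 is true.
  9. (x5 OR NOT x3 OR NOT x6) — NOT x3 is true.
  10. (x9 OR NOT x4) — x9 is true.
  11. (x6 OR NOT x4 OR NOT x8) — NOT x8 is true.
  12. (x4 OR x7) — x4 is true.
  13. (x6 OR NOT x1) — NOT x1 is true.
  14. (x7 OR NOT x1) — NOT x1 is true.
  15. (NOT x4 OR NOT x3) — NOT x3 is true.
  16. (NOT x3 OR NOT x1 OR x8) — NOT x3 is true.
  17. (x4 OR NOT x8) — NOT x8 is true.
  18. (NOT x4 OR x8 OR NOT x5) — NOT x5 is true.
  19. (x9 OR x8) — x9 is true.
  20. (x9 OR NOT x3) — x9 is true.
  21. (NOT x6 OR NOT x1) — NOT x6 is true.
  22. (NOT x6 OR x7) — NOT x6 is true.

x1=0, x2=0, x3=0, x4=1, x5=0, x6=0, x7=1, x8=0, x9=1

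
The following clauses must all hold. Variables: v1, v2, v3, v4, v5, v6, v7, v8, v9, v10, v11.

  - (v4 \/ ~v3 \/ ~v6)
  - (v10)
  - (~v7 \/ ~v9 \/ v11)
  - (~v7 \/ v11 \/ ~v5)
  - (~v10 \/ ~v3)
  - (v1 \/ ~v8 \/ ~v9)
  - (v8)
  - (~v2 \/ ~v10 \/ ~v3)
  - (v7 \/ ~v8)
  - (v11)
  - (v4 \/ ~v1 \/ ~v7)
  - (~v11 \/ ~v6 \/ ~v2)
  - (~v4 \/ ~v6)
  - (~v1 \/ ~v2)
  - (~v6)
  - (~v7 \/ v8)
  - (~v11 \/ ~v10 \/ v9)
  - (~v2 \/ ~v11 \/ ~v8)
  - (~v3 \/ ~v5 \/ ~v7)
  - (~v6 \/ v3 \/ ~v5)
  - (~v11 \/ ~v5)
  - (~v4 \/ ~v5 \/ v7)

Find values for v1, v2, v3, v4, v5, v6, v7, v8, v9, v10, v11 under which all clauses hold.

v1 = 1  v2 = 0  v3 = 0  v4 = 1  v5 = 0  v6 = 0  v7 = 1  v8 = 1  v9 = 1  v10 = 1  v11 = 1

The clause (v10) is unit: v10 must be True.
Unit propagation: (~v3) forces v3 = False.
The clause (v8) is unit: v8 must be True.
The clause (v7) is unit: v7 must be True.
(v11) is a unit clause, so v11 = True.
(~v6) is a unit clause, so v6 = False.
The clause (v9) is unit: v9 must be True.
(v1) is a unit clause, so v1 = True.
The clause (v4) is unit: v4 must be True.
Unit propagation: (~v2) forces v2 = False.
Unit propagation: (~v5) forces v5 = False.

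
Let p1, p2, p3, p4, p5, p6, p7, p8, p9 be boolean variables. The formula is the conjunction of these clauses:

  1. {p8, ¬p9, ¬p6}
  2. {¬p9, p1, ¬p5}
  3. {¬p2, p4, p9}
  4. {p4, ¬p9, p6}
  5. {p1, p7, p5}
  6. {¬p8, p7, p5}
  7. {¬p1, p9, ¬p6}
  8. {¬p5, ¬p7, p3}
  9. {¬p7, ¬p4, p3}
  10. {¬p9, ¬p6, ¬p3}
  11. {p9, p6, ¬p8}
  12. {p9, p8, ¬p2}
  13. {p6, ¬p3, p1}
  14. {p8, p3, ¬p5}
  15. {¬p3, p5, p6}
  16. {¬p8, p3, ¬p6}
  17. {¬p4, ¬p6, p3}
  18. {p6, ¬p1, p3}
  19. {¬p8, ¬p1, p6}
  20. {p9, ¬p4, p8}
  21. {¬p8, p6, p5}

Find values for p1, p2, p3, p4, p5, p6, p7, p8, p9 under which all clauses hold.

p1 = False, p2 = False, p3 = True, p4 = False, p5 = False, p6 = True, p7 = True, p8 = True, p9 = False

p2 occurs only negated in the remaining clauses — set p2 = False.
Set p1 = False and propagate.
Try p3 = True.
  then p6 is forced to True.
  then p9 is forced to False.
Set p4 = False and propagate.
For the remaining variables, p5 = False, p7 = True, p8 = True works.
Check each clause:
  1. {¬p9, ¬p6, p8} — p8 is true.
  2. {p1, ¬p9, ¬p5} — ¬p5 is true.
  3. {p4, p9, ¬p2} — ¬p2 is true.
  4. {¬p9, p6, p4} — p6 is true.
  5. {p1, p5, p7} — p7 is true.
  6. {p7, ¬p8, p5} — p7 is true.
  7. {¬p6, ¬p1, p9} — ¬p1 is true.
  8. {p3, ¬p7, ¬p5} — p3 is true.
  9. {¬p4, p3, ¬p7} — p3 is true.
  10. {¬p3, ¬p6, ¬p9} — ¬p9 is true.
  11. {¬p8, p6, p9} — p6 is true.
  12. {p9, ¬p2, p8} — p8 is true.
  13. {p1, p6, ¬p3} — p6 is true.
  14. {p3, ¬p5, p8} — p8 is true.
  15. {p5, p6, ¬p3} — p6 is true.
  16. {¬p8, ¬p6, p3} — p3 is true.
  17. {¬p6, p3, ¬p4} — p3 is true.
  18. {¬p1, p3, p6} — p3 is true.
  19. {¬p1, p6, ¬p8} — ¬p1 is true.
  20. {p8, p9, ¬p4} — p8 is true.
  21. {p5, ¬p8, p6} — p6 is true.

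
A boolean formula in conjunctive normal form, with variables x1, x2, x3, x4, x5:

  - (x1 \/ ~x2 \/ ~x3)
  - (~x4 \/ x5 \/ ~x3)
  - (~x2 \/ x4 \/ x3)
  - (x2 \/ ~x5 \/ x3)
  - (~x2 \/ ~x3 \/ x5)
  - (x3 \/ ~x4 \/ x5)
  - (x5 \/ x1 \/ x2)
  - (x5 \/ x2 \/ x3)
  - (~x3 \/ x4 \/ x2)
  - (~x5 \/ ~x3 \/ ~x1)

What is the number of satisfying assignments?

3

The models are:
  x1=0 x2=0 x3=1 x4=1 x5=1
  x1=0 x2=1 x3=0 x4=1 x5=1
  x1=1 x2=1 x3=0 x4=1 x5=1
Count: 3.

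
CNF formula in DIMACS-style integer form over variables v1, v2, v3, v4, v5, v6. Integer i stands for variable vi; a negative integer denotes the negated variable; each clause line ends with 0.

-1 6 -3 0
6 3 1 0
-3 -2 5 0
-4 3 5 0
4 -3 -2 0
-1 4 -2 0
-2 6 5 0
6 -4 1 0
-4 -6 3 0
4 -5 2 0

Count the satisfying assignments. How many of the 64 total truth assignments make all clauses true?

Split on v3, then v4.
  v3=1, v4=1: v1 free; 3 ways for (v2,v5,v6) × 2^1 = 6.
  v3=1, v4=0: remaining (v1,v2,v5,v6) ∈ {(0,0,0,0); (0,0,0,1); (1,0,0,1)} — 3.
  v3=0, v4=1: remaining (v1,v2,v5,v6) ∈ {(1,0,1,0); (1,1,1,0)} — 2.
  v3=0, v4=0: 5 of the 16 assignments to (v1,v2,v5,v6) work.
Total: 6 + 3 + 2 + 5 = 16.

16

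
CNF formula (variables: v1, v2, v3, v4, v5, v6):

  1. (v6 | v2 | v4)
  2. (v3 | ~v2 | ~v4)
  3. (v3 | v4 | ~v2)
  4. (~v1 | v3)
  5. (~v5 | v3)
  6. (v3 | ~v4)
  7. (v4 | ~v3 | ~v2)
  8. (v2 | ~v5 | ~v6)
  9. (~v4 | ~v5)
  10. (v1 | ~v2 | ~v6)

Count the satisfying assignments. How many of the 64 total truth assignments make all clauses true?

10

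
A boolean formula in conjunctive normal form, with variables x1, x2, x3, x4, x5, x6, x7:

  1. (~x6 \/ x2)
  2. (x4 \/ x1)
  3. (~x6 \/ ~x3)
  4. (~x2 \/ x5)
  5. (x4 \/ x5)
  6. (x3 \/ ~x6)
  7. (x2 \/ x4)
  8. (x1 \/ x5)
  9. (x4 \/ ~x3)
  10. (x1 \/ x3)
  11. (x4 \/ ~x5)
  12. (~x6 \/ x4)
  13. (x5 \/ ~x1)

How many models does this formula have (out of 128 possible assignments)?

12

Case analysis on x4 and x5:
  x4=T, x5=T: x2, x7 free; 3 ways for (x1,x3,x6) × 2^2 = 12.
  x4=T, x5=F: a clause becomes empty — 0.
  x4=F, x5=T: a clause becomes empty — 0.
  x4=F, x5=F: a clause becomes empty — 0.
Total: 12 + 0 + 0 + 0 = 12.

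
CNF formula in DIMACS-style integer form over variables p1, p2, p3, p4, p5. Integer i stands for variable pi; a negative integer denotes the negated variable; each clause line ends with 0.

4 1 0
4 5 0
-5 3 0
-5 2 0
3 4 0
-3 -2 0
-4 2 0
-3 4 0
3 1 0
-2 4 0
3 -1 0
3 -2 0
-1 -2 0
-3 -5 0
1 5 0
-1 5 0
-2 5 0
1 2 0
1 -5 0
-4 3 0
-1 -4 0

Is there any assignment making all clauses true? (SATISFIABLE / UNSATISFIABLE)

UNSATISFIABLE

p1 = True:
  propagation gives p3=True, p2=False, p5=False; an empty clause results — contradiction.
p1 = False:
  propagation gives p4=True, p2=True, p3=False; an empty clause results — contradiction.
Every branch closes, so no satisfying assignment exists.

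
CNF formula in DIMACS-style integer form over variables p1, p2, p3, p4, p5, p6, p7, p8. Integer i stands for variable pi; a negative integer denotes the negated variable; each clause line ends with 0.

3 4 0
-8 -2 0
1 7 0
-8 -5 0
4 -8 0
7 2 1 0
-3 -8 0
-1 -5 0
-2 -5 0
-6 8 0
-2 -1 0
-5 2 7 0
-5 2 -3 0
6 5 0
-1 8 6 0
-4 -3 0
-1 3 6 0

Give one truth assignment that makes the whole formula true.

p7 occurs only positively in the remaining clauses — set p7 = True.
Try p1 = False.
Branch on p2: take p2 = False.
Branch on p3: take p3 = False.
  then p4 is forced to True.
For the remaining variables, p5 = True, p6 = False, p8 = False works.

p1 = False, p2 = False, p3 = False, p4 = True, p5 = True, p6 = False, p7 = True, p8 = False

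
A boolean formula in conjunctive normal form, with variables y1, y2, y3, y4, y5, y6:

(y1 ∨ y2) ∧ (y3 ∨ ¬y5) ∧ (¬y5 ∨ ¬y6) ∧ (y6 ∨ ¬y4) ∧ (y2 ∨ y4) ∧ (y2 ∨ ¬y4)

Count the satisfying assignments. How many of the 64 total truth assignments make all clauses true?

14

Case analysis on y2 and y4:
  y2=1, y4=1: remaining (y1,y3,y5,y6) ∈ {(0,0,0,1); (0,1,0,1); (1,0,0,1); (1,1,0,1)} — 4.
  y2=1, y4=0: y1 free; 5 ways for (y3,y5,y6) × 2^1 = 10.
  y2=0, y4=1: a clause becomes empty — 0.
  y2=0, y4=0: a clause becomes empty — 0.
Total: 4 + 10 + 0 + 0 = 14.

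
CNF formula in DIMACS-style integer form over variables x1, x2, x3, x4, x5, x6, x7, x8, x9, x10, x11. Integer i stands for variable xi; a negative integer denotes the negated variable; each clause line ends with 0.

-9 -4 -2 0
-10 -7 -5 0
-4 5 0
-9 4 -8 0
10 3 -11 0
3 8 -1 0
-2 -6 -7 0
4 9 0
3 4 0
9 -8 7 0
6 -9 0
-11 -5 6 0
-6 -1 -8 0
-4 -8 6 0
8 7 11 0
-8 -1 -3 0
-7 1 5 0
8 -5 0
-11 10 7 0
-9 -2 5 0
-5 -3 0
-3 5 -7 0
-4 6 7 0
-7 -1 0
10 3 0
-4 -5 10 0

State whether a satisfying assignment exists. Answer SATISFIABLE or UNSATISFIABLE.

SATISFIABLE

Pure literal: x2 appears only negated; assign x2 = False.
Set x1 = True and propagate.
  then x7 is forced to False.
Try x3 = True.
  then x8 is forced to False.
  then x11 is forced to True.
  then x5 is forced to False.
  then x4 is forced to False.
  then x9 is forced to True.
  then x6 is forced to True.
  then x10 is forced to True.
So x1=True, x2=False, x3=True, x4=False, x5=False, x6=True, x7=False, x8=False, x9=True, x10=True, x11=True is a satisfying assignment.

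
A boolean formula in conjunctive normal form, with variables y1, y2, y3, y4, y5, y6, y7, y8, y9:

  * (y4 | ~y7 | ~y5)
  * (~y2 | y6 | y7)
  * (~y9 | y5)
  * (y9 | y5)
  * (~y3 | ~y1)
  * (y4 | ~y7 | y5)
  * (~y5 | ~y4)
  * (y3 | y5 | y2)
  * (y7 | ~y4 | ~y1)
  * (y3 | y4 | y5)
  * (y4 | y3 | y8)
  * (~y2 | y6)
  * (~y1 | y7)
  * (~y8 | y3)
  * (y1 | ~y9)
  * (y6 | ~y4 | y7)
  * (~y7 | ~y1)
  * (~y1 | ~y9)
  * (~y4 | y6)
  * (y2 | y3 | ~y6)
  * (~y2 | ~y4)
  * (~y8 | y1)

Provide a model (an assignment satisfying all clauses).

y1 = 0  y2 = 1  y3 = 1  y4 = 0  y5 = 1  y6 = 1  y7 = 0  y8 = 0  y9 = 0

Branch on y1: take y1 = False.
  then y9 is forced to False.
  then y5 is forced to True.
  then y4 is forced to False.
  then y7 is forced to False.
  then y8 is forced to False.
  then y3 is forced to True.
Set y2 = True and propagate.
  then y6 is forced to True.
Every clause has at least one true literal under this assignment.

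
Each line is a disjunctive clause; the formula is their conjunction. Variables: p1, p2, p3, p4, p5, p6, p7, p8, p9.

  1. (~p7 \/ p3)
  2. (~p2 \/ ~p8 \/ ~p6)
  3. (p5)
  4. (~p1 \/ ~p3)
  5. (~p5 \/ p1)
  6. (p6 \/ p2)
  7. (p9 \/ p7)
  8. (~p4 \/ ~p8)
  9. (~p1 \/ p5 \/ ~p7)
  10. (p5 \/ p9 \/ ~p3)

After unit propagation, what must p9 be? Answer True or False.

True

(p5) is a unit clause: p5 = True.
From (~p5 \/ p1) and p5 = True: p1 = True.
From (~p1 \/ ~p3) and p1 = True: p3 = False.
From (p3 \/ ~p7) and p3 = False: p7 = False.
(p7 \/ p9): since p7 = False, the clause reduces to (p9). p9 = True.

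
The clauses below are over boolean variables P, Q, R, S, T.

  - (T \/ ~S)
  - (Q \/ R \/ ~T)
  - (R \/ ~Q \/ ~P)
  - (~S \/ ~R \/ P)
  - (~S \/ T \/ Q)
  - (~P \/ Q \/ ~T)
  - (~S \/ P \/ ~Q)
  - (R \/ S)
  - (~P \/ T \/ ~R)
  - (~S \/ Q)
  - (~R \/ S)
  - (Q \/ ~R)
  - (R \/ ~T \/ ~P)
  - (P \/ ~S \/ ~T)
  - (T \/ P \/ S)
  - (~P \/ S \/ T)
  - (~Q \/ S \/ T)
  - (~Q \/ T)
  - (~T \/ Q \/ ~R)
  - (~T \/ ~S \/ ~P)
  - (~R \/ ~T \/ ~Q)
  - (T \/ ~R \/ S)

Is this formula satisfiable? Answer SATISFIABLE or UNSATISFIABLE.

T = True:
  R = True:
    propagation gives S=True, P=True; an empty clause results — contradiction.
  R = False:
    propagation gives Q=True, P=False, S=False; an empty clause results — contradiction.
T = False:
  propagation gives S=False, R=True; an empty clause results — contradiction.
Every branch closes, so no satisfying assignment exists.

UNSATISFIABLE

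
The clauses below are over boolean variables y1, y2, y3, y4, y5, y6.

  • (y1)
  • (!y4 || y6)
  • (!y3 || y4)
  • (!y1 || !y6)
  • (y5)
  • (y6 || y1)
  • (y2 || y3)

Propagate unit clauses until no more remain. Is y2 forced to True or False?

(y1) stands alone — y1 = True.
(!y6 || !y1): since y1 = True, the clause reduces to (!y6). y6 = False.
From (!y4 || y6) and y6 = False: y4 = False.
(!y3 || y4): since y4 = False, the clause reduces to (!y3). y3 = False.
Unit clause (y5) sets y5 = True.
(y3 || y2) with y3 = False leaves only y2, so y2 = True.

True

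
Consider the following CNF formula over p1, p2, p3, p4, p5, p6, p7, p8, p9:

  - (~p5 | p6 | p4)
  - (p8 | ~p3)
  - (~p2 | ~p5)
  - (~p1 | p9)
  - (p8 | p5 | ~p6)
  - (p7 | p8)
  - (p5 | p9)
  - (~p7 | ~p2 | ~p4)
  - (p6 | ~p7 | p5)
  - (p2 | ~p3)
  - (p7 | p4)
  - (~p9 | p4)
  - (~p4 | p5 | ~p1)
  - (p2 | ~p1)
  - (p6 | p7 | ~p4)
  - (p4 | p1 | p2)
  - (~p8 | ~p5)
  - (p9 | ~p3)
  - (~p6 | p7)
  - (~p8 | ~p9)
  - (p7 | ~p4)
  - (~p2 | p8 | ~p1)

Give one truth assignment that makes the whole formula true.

Pure literal: p3 appears only negated; assign p3 = False.
Try p1 = False.
Branch on p2: take p2 = False.
  then p4 is forced to True.
  then p7 is forced to True.
Set p5 = True and propagate.
  then p8 is forced to False.
p6, p9 are now unconstrained; take p6 = False, p9 = False.
Every clause has at least one true literal under this assignment.

p1=False, p2=False, p3=False, p4=True, p5=True, p6=False, p7=True, p8=False, p9=False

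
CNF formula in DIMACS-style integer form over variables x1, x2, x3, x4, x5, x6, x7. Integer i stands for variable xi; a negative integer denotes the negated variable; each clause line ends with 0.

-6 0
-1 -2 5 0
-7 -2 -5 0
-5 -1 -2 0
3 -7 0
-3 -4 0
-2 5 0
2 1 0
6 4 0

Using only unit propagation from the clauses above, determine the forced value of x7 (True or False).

False

Unit clause (~x6) sets x6 = False.
(x6 | x4): since x6 = False, the clause reduces to (x4). x4 = True.
In (~x4 | ~x3), ~x4 is now false; ~x3 must hold, so x3 = False.
(x3 | ~x7): since x3 = False, the clause reduces to (~x7). x7 = False.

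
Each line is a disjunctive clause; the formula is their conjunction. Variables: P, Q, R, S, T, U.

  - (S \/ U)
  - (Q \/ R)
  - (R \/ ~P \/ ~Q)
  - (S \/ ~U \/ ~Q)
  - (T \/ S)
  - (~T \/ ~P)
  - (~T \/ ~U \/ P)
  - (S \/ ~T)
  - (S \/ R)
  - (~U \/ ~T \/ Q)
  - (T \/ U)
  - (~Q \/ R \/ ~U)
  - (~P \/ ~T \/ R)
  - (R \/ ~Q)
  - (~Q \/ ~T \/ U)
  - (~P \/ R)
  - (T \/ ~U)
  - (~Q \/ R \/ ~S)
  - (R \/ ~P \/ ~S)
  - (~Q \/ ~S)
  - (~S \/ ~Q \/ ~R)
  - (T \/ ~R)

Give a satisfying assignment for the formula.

Branch on P: take P = False.
Set Q = False and propagate.
  then R is forced to True.
  then T is forced to True.
  then U is forced to False.
  then S is forced to True.

P=False, Q=False, R=True, S=True, T=True, U=False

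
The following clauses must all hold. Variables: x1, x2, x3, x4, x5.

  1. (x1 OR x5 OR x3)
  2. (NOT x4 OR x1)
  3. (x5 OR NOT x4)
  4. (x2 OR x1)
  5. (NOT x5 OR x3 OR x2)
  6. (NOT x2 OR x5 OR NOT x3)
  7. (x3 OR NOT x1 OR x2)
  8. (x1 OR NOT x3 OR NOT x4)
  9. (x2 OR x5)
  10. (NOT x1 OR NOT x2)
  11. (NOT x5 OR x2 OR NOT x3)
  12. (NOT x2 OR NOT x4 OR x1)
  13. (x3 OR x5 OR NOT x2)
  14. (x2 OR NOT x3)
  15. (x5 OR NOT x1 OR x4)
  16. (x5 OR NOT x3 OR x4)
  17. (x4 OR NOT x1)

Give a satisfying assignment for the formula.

x1=F  x2=T  x3=F  x4=F  x5=T

Branch on x1: take x1 = False.
  then x4 is forced to False.
  then x2 is forced to True.
The remaining clauses are satisfied by x3 = False, x5 = True.
Every clause has at least one true literal under this assignment.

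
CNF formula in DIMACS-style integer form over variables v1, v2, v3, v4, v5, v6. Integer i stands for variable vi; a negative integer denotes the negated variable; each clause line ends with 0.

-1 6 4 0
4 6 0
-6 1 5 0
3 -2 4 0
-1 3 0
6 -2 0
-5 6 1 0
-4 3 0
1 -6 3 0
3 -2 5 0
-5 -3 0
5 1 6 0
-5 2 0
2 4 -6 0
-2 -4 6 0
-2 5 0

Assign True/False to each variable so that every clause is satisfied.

v1=T, v2=F, v3=T, v4=T, v5=F, v6=T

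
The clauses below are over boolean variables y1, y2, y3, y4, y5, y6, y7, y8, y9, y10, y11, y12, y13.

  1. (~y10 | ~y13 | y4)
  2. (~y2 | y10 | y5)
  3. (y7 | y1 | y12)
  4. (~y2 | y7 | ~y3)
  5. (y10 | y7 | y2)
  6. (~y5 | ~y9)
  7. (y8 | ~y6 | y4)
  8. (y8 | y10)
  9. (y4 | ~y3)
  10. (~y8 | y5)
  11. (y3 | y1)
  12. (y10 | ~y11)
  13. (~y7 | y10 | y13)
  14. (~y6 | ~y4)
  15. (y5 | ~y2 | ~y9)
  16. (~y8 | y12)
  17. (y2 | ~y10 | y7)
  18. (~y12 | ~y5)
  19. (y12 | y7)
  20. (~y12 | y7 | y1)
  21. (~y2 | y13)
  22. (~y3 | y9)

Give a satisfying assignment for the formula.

Pure literal: y1 appears only positively; assign y1 = True.
y6 occurs only negated in the remaining clauses — set y6 = False.
Branch on y2: take y2 = False.
Try y3 = False.
For the remaining variables, y4 = True, y5 = False, y7 = True, y8 = False, y9 = True, y10 = True, y11 = False, y12 = False, y13 = True works.

y1=T, y2=F, y3=F, y4=T, y5=F, y6=F, y7=T, y8=F, y9=T, y10=T, y11=F, y12=F, y13=T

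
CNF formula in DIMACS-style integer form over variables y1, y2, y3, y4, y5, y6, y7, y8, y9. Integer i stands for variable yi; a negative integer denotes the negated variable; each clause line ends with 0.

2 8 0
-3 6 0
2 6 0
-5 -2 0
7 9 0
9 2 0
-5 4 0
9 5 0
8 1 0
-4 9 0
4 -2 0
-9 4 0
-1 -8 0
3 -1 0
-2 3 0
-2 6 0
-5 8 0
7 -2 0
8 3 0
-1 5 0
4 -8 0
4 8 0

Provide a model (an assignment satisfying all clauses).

y1=0, y2=0, y3=0, y4=1, y5=0, y6=1, y7=0, y8=1, y9=1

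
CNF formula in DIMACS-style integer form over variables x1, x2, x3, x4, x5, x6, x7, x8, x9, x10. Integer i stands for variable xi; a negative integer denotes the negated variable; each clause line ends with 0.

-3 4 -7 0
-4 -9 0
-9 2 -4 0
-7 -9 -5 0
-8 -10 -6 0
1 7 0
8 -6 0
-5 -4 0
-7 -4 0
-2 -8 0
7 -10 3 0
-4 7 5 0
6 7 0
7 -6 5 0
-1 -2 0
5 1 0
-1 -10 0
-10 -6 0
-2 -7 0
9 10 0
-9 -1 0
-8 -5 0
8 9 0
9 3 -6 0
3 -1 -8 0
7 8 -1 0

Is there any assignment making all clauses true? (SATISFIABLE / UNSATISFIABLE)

UNSATISFIABLE

x7 = True:
  x8 = True:
    propagation gives x5=False, x1=True; an empty clause results — contradiction.
  x8 = False:
    propagation gives x6=False, x9=True, x5=False, x1=True; an empty clause results — contradiction.
x7 = False:
  propagation gives x1=True, x6=True, x8=True, x10=False; an empty clause results — contradiction.
Every branch closes, so no satisfying assignment exists.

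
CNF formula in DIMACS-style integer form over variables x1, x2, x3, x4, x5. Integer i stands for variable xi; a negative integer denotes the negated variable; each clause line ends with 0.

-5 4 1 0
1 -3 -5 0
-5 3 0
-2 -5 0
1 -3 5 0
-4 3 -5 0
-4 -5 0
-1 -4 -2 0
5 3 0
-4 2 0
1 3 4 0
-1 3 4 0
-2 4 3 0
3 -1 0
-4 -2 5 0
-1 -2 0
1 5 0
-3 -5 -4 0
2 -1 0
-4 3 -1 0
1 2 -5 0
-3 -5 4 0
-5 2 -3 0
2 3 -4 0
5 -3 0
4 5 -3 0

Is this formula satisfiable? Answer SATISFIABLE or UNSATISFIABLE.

x3 = True:
  propagation gives x5=True, x1=True, x2=False; an empty clause results — contradiction.
x3 = False:
  propagation gives x5=False; an empty clause results — contradiction.
Every branch closes, so no satisfying assignment exists.

UNSATISFIABLE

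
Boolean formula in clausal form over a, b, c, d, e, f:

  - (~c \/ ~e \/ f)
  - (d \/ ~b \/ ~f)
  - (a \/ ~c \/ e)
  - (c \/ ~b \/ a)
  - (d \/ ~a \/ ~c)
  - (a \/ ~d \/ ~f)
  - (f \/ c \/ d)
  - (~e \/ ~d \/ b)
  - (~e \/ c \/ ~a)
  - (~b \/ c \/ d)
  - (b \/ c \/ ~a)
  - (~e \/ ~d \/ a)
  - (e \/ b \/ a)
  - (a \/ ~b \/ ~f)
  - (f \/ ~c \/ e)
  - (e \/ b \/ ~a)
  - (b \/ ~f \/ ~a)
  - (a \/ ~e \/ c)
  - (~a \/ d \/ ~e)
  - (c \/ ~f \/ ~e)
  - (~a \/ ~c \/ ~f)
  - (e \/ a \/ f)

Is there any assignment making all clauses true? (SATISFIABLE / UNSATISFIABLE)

Try a = True.
For the remaining variables, b = True, c = False, d = True, e = False, f = True works.
So a=True, b=True, c=False, d=True, e=False, f=True is a satisfying assignment.

SATISFIABLE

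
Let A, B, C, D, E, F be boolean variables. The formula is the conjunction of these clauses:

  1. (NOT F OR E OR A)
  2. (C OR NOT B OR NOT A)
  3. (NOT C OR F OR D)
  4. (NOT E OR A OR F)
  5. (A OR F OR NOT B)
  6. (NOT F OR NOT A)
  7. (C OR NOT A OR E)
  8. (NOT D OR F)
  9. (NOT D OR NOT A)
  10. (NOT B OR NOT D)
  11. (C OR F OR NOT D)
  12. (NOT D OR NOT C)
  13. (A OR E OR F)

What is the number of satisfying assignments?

Satisfying assignments:
  A=F B=F C=F D=F E=T F=T
  A=F B=F C=F D=T E=T F=T
  A=F B=F C=T D=F E=T F=T
  A=F B=T C=F D=F E=T F=T
  A=F B=T C=T D=F E=T F=T
  A=T B=F C=F D=F E=T F=F
That's 6 in total.

6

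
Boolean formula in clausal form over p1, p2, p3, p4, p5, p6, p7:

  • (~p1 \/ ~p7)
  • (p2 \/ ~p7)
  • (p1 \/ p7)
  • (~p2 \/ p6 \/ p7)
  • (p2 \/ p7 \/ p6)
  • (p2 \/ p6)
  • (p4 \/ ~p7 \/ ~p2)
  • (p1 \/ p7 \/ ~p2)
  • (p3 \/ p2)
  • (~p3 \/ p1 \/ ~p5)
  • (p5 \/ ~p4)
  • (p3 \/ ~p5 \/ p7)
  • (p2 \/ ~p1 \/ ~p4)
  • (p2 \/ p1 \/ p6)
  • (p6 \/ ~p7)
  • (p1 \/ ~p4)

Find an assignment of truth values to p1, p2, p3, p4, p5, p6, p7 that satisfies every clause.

p6 occurs only positively in the remaining clauses — set p6 = True.
Set p1 = True and propagate.
  then p7 is forced to False.
Try p2 = False.
  then p3 is forced to True.
  then p4 is forced to False.
p5 is now unconstrained; take p5 = False.

p1=T, p2=F, p3=T, p4=F, p5=F, p6=T, p7=F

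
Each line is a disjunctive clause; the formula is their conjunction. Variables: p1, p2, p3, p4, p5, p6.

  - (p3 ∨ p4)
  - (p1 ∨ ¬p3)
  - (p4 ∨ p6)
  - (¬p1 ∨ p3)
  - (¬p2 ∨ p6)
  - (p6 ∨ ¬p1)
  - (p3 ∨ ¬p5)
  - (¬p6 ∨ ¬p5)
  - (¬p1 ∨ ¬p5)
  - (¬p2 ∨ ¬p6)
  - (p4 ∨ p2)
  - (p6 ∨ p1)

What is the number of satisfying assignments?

2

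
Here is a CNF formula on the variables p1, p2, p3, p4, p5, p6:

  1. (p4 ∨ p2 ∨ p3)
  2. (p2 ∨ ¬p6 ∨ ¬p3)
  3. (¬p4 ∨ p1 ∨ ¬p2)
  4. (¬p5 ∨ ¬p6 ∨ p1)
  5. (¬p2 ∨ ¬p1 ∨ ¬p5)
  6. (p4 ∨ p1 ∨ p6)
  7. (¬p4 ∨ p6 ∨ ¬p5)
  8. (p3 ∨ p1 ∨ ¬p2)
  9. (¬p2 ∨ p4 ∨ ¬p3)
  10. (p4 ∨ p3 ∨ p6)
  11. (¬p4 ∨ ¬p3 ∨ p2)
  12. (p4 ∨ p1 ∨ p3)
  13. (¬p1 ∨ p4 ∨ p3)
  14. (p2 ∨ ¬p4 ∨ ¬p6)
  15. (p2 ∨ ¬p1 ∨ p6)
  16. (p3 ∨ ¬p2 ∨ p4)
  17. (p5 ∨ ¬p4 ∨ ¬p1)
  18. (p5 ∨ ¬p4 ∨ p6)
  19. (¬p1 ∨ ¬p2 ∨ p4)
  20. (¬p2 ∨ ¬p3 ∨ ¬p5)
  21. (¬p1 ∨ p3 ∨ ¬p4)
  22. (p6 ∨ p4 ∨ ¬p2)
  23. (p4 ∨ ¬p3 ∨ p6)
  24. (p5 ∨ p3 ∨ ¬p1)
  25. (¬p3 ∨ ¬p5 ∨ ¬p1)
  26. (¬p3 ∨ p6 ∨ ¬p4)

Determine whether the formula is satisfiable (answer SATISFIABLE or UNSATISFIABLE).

UNSATISFIABLE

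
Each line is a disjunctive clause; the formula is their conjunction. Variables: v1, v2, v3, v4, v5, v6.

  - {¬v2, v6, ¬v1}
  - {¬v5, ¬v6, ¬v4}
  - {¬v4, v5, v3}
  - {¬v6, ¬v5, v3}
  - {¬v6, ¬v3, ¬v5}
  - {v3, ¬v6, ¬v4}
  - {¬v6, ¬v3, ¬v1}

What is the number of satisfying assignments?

29

Case analysis on v6 and v3:
  v6=T, v3=T: remaining (v1,v2,v4,v5) ∈ {(F,F,F,F); (F,F,T,F); (F,T,F,F); (F,T,T,F)} — 4.
  v6=T, v3=F: remaining (v1,v2,v4,v5) ∈ {(F,F,F,F); (F,T,F,F); (T,F,F,F); (T,T,F,F)} — 4.
  v6=F, v3=T: v4, v5 free; 3 ways for (v1,v2) × 2^2 = 12.
  v6=F, v3=F: 9 of the 16 assignments to (v1,v2,v4,v5) work.
Total: 4 + 4 + 12 + 9 = 29.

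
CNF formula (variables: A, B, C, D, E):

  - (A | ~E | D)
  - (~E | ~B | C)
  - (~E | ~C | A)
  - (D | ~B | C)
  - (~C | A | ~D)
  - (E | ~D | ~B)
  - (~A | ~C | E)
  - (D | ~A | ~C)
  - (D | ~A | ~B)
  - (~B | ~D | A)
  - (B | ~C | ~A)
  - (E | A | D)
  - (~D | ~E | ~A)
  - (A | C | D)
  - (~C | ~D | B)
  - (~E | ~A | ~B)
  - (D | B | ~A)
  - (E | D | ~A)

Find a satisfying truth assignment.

A=True, B=False, C=False, D=True, E=False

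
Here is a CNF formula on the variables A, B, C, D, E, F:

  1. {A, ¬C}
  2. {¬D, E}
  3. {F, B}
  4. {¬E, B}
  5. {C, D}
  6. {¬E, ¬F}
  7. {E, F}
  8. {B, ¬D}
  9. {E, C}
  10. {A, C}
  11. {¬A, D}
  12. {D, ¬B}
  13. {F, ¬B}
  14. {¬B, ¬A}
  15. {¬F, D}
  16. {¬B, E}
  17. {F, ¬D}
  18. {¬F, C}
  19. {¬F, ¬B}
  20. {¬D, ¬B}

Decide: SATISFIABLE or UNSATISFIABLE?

B = True:
  propagation gives D=True; an empty clause results — contradiction.
B = False:
  propagation gives F=True, E=False, D=False; an empty clause results — contradiction.
Every branch closes, so no satisfying assignment exists.

UNSATISFIABLE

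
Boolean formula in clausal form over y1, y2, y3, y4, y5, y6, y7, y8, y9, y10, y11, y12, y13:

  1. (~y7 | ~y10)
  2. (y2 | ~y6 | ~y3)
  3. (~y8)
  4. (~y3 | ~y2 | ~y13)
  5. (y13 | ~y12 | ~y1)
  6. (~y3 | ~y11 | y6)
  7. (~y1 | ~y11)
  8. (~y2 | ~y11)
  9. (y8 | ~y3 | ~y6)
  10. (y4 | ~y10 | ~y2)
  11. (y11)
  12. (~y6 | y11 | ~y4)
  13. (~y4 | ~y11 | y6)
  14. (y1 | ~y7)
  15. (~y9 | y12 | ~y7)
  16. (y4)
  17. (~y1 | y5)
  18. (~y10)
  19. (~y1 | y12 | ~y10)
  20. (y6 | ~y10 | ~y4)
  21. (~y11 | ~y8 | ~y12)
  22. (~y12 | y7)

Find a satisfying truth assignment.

(~y8) is a unit clause, so y8 = False.
Unit propagation: (y11) forces y11 = True.
Unit propagation: (~y1) forces y1 = False.
The clause (~y2) is unit: y2 must be False.
Unit propagation: (~y7) forces y7 = False.
The clause (y4) is unit: y4 must be True.
(y6) is a unit clause, so y6 = True.
(~y3) is a unit clause, so y3 = False.
(~y10) is a unit clause, so y10 = False.
(~y12) is a unit clause, so y12 = False.
y5, y9, y13 are now unconstrained; take y5 = True, y9 = False, y13 = False.

y1 = False  y2 = False  y3 = False  y4 = True  y5 = True  y6 = True  y7 = False  y8 = False  y9 = False  y10 = False  y11 = True  y12 = False  y13 = False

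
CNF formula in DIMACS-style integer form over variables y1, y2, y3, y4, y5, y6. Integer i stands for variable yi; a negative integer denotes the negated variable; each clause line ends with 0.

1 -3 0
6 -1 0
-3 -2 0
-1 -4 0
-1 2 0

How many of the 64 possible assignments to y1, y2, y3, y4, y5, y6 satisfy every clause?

18

Split on y1, then y2.
  y1=1, y2=1: remaining (y3,y4,y5,y6) ∈ {(0,0,0,1); (0,0,1,1)} — 2.
  y1=1, y2=0: a clause becomes empty — 0.
  y1=0, y2=1: forces y3=0; y4, y5, y6 free → 2^3 = 8.
  y1=0, y2=0: forces y3=0; y4, y5, y6 free → 2^3 = 8.
Total: 2 + 0 + 8 + 8 = 18.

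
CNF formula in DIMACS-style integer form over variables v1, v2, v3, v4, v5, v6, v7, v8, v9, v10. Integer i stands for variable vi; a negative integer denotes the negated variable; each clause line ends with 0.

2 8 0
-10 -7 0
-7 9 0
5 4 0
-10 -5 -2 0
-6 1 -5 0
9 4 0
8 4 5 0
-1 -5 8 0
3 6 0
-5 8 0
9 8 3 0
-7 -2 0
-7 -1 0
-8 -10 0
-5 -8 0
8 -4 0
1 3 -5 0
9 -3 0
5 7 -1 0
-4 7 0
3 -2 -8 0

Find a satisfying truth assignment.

v1=0, v2=0, v3=1, v4=1, v5=0, v6=0, v7=1, v8=1, v9=1, v10=0

Check each clause:
  1. {v2, v8} — v8 is true.
  2. {¬v7, ¬v10} — ¬v10 is true.
  3. {¬v7, v9} — v9 is true.
  4. {v4, v5} — v4 is true.
  5. {¬v5, ¬v2, ¬v10} — ¬v5 is true.
  6. {¬v5, ¬v6, v1} — ¬v6 is true.
  7. {v9, v4} — v9 is true.
  8. {v5, v8, v4} — v8 is true.
  9. {v8, ¬v5, ¬v1} — v8 is true.
  10. {v3, v6} — v3 is true.
  11. {¬v5, v8} — v8 is true.
  12. {v9, v3, v8} — v8 is true.
  13. {¬v7, ¬v2} — ¬v2 is true.
  14. {¬v7, ¬v1} — ¬v1 is true.
  15. {¬v10, ¬v8} — ¬v10 is true.
  16. {¬v8, ¬v5} — ¬v5 is true.
  17. {v8, ¬v4} — v8 is true.
  18. {¬v5, v1, v3} — v3 is true.
  19. {¬v3, v9} — v9 is true.
  20. {v7, ¬v1, v5} — ¬v1 is true.
  21. {¬v4, v7} — v7 is true.
  22. {¬v8, ¬v2, v3} — v3 is true.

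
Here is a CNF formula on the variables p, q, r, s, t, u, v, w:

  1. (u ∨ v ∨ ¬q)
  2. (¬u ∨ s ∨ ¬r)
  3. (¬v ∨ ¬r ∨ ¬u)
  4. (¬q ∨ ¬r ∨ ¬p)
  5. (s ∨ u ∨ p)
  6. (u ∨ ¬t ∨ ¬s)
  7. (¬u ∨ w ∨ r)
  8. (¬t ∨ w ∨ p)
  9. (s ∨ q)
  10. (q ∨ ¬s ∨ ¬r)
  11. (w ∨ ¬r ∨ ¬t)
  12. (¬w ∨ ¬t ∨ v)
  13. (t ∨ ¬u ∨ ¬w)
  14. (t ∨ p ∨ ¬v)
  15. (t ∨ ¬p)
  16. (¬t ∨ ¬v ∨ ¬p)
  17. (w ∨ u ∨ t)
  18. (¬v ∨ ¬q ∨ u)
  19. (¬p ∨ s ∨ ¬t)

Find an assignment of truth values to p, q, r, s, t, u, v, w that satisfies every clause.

p = F, q = T, r = F, s = T, t = T, u = T, v = T, w = T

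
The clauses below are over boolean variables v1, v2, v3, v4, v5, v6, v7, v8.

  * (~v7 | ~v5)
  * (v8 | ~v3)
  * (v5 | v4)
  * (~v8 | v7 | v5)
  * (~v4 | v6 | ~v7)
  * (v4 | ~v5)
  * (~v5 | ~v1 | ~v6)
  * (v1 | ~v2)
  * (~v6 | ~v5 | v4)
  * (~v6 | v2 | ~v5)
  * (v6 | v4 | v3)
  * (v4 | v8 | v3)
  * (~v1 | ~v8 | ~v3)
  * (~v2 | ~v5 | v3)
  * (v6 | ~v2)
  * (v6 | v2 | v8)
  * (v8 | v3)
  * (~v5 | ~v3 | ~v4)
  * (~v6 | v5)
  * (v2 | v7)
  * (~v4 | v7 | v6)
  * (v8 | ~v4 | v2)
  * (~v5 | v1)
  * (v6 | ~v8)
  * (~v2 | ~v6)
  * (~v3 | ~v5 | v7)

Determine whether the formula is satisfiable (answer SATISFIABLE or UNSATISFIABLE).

UNSATISFIABLE

v5 = True:
  propagation gives v7=False, v4=True, v3=False, v2=False; an empty clause results — contradiction.
v5 = False:
  propagation gives v4=True, v6=False, v7=False; an empty clause results — contradiction.
Every branch closes, so no satisfying assignment exists.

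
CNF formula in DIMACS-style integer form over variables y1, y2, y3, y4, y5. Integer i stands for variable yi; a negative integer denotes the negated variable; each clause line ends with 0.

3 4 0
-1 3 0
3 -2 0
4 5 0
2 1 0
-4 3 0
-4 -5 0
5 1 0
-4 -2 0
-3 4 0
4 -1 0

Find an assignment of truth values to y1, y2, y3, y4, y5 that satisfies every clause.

y1 = True, y2 = False, y3 = True, y4 = True, y5 = False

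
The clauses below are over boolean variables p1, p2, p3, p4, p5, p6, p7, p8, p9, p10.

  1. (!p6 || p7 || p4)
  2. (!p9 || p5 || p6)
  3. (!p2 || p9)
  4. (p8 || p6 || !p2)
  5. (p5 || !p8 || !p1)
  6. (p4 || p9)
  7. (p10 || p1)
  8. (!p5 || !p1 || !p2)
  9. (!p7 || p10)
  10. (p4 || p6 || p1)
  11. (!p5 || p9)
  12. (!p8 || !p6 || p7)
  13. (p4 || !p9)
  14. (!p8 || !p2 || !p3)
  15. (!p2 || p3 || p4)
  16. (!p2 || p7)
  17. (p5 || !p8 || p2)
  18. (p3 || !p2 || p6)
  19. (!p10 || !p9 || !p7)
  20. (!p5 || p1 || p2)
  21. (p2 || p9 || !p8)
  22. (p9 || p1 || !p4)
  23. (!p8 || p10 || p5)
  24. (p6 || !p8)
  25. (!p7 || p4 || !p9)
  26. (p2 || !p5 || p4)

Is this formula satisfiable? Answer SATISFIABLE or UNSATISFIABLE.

SATISFIABLE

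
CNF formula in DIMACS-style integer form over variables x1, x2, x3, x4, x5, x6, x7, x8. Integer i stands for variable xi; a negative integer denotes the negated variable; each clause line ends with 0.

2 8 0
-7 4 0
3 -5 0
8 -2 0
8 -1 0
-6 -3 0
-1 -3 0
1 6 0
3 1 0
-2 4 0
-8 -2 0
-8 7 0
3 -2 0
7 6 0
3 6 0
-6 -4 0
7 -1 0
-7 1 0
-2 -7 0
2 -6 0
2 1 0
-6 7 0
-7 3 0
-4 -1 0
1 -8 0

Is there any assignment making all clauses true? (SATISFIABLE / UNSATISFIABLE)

x1 = True:
  propagation gives x8=True, x3=False, x5=False, x2=False; an empty clause results — contradiction.
x1 = False:
  propagation gives x6=True, x3=False; an empty clause results — contradiction.
Every branch closes, so no satisfying assignment exists.

UNSATISFIABLE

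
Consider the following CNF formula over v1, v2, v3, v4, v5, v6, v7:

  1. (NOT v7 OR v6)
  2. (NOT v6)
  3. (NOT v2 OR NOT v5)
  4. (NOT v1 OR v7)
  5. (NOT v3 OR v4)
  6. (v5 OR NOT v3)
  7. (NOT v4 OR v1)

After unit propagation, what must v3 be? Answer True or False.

(NOT v6) is a unit clause: v6 = False.
From (v6 OR NOT v7) and v6 = False: v7 = False.
(NOT v1 OR v7): since v7 = False, the clause reduces to (NOT v1). v1 = False.
(v1 OR NOT v4) with v1 = False leaves only NOT v4, so v4 = False.
In (NOT v3 OR v4), v4 is now false; NOT v3 must hold, so v3 = False.

False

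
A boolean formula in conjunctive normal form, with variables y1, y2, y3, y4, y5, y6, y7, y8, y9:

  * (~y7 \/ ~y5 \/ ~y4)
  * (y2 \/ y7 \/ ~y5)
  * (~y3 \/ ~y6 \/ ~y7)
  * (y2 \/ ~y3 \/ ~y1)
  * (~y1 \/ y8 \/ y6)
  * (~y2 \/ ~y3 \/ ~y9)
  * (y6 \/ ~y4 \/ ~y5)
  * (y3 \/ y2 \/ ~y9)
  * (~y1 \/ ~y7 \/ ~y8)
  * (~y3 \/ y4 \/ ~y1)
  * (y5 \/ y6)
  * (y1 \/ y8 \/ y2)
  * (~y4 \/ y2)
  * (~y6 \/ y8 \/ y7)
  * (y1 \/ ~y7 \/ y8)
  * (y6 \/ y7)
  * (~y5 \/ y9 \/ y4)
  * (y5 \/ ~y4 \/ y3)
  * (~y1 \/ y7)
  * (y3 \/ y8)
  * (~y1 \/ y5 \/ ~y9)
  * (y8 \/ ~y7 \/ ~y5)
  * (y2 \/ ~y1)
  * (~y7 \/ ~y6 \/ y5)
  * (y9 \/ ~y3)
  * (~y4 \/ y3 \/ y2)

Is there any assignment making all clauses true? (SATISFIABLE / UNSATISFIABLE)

SATISFIABLE

Branch on y1: take y1 = False.
Try y2 = True.
Try y3 = False.
  then y8 is forced to True.
The remaining clauses are satisfied by y4 = False, y5 = True, y6 = True, y7 = True, y9 = True.
Every clause has at least one true literal under this assignment.
So y1=False, y2=True, y3=False, y4=False, y5=True, y6=True, y7=True, y8=True, y9=True is a satisfying assignment.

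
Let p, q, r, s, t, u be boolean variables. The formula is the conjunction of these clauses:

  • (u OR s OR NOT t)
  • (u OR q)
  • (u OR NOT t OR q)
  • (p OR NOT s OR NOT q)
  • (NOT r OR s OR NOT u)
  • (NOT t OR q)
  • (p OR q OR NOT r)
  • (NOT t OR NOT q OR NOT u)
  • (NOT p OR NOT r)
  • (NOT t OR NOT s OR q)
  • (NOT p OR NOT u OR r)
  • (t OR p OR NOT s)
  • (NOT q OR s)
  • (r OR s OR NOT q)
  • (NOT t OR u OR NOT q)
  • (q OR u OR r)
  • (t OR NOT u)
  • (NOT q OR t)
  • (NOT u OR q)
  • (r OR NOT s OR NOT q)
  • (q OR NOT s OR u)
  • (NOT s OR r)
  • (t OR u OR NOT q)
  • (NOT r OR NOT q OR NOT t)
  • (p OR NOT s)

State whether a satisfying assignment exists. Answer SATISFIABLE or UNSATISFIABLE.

UNSATISFIABLE

q = True:
  propagation gives s=True, p=True, r=False; an empty clause results — contradiction.
q = False:
  propagation gives u=True; an empty clause results — contradiction.
Every branch closes, so no satisfying assignment exists.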